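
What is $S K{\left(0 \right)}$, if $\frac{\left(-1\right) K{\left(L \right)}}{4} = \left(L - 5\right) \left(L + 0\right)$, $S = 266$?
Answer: $0$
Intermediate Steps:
$K{\left(L \right)} = - 4 L \left(-5 + L\right)$ ($K{\left(L \right)} = - 4 \left(L - 5\right) \left(L + 0\right) = - 4 \left(-5 + L\right) L = - 4 L \left(-5 + L\right)$)
$S K{\left(0 \right)} = 266 \cdot 4 \cdot 0 \left(5 - 0\right) = 266 \cdot 4 \cdot 0 \left(5 + 0\right) = 266 \cdot 4 \cdot 0 \cdot 5 = 266 \cdot 0 = 0$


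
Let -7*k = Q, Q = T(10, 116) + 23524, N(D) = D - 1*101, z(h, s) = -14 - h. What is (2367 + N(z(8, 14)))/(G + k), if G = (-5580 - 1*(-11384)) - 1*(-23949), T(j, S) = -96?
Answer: 15708/184843 ≈ 0.084980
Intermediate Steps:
N(D) = -101 + D (N(D) = D - 101 = -101 + D)
G = 29753 (G = (-5580 + 11384) + 23949 = 5804 + 23949 = 29753)
Q = 23428 (Q = -96 + 23524 = 23428)
k = -23428/7 (k = -⅐*23428 = -23428/7 ≈ -3346.9)
(2367 + N(z(8, 14)))/(G + k) = (2367 + (-101 + (-14 - 1*8)))/(29753 - 23428/7) = (2367 + (-101 + (-14 - 8)))/(184843/7) = (2367 + (-101 - 22))*(7/184843) = (2367 - 123)*(7/184843) = 2244*(7/184843) = 15708/184843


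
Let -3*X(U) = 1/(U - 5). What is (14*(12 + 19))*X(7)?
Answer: -217/3 ≈ -72.333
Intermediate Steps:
X(U) = -1/(3*(-5 + U)) (X(U) = -1/(3*(U - 5)) = -1/(3*(-5 + U)))
(14*(12 + 19))*X(7) = (14*(12 + 19))*(-1/(-15 + 3*7)) = (14*31)*(-1/(-15 + 21)) = 434*(-1/6) = -217/3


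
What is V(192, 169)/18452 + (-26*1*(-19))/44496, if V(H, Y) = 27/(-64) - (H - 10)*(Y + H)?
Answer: -11657518703/3284160768 ≈ -3.5496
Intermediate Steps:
V(H, Y) = -27/64 - (-10 + H)*(H + Y) (V(H, Y) = 27*(-1/64) - (-10 + H)*(H + Y) = -27/64 - (-10 + H)*(H + Y))
V(192, 169)/18452 + (-26*1*(-19))/44496 = (-27/64 - 1*192² + 10*192 + 10*169 - 1*192*169)/18452 + (-26*1*(-19))/44496 = (-27/64 - 1*36864 + 1920 + 1690 - 32448)*(1/18452) - 26*(-19)*(1/44496) = (-27/64 - 36864 + 1920 + 1690 - 32448)*(1/18452) + 494*(1/44496) = -4204955/64*1/18452 + 247/22248 = -4204955/1180928 + 247/22248 = -11657518703/3284160768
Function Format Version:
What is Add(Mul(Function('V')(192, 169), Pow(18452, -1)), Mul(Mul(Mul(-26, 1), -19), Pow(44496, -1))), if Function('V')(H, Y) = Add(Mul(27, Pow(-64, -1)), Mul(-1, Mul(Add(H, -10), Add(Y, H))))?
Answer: Rational(-11657518703, 3284160768) ≈ -3.5496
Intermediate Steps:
Function('V')(H, Y) = Add(Rational(-27, 64), Mul(-1, Add(-10, H), Add(H, Y))) (Function('V')(H, Y) = Add(Mul(27, Rational(-1, 64)), Mul(-1, Mul(Add(-10, H), Add(H, Y)))) = Add(Rational(-27, 64), Mul(-1, Add(-10, H), Add(H, Y))))
Add(Mul(Function('V')(192, 169), Pow(18452, -1)), Mul(Mul(Mul(-26, 1), -19), Pow(44496, -1))) = Add(Mul(Add(Rational(-27, 64), Mul(-1, Pow(192, 2)), Mul(10, 192), Mul(10, 169), Mul(-1, 192, 169)), Pow(18452, -1)), Mul(Mul(Mul(-26, 1), -19), Pow(44496, -1))) = Add(Mul(Add(Rational(-27, 64), Mul(-1, 36864), 1920, 1690, -32448), Rational(1, 18452)), Mul(Mul(-26, -19), Rational(1, 44496))) = Add(Mul(Add(Rational(-27, 64), -36864, 1920, 1690, -32448), Rational(1, 18452)), Mul(494, Rational(1, 44496))) = Add(Mul(Rational(-4204955, 64), Rational(1, 18452)), Rational(247, 22248)) = Add(Rational(-4204955, 1180928), Rational(247, 22248)) = Rational(-11657518703, 3284160768)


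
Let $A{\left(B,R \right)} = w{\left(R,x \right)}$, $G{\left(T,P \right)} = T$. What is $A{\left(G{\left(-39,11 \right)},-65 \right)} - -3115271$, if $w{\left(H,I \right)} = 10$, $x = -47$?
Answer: $3115281$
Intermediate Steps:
$A{\left(B,R \right)} = 10$
$A{\left(G{\left(-39,11 \right)},-65 \right)} - -3115271 = 10 - -3115271 = 10 + 3115271 = 3115281$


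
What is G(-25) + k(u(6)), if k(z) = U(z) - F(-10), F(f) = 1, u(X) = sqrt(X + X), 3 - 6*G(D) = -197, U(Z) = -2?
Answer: 91/3 ≈ 30.333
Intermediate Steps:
G(D) = 100/3 (G(D) = 1/2 - 1/6*(-197) = 1/2 + 197/6 = 100/3)
u(X) = sqrt(2)*sqrt(X) (u(X) = sqrt(2*X) = sqrt(2)*sqrt(X))
k(z) = -3 (k(z) = -2 - 1*1 = -2 - 1 = -3)
G(-25) + k(u(6)) = 100/3 - 3 = 91/3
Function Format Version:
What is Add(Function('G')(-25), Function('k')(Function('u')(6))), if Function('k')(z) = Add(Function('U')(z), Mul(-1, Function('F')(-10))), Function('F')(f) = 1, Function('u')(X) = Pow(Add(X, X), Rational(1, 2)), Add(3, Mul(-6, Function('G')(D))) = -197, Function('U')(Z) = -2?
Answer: Rational(91, 3) ≈ 30.333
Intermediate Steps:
Function('G')(D) = Rational(100, 3) (Function('G')(D) = Add(Rational(1, 2), Mul(Rational(-1, 6), -197)) = Add(Rational(1, 2), Rational(197, 6)) = Rational(100, 3))
Function('u')(X) = Mul(Pow(2, Rational(1, 2)), Pow(X, Rational(1, 2))) (Function('u')(X) = Pow(Mul(2, X), Rational(1, 2)) = Mul(Pow(2, Rational(1, 2)), Pow(X, Rational(1, 2))))
Function('k')(z) = -3 (Function('k')(z) = Add(-2, Mul(-1, 1)) = Add(-2, -1) = -3)
Add(Function('G')(-25), Function('k')(Function('u')(6))) = Add(Rational(100, 3), -3) = Rational(91, 3)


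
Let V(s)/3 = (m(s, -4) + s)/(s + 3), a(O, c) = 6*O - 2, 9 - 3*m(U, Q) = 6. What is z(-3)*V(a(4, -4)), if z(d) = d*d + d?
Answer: 414/25 ≈ 16.560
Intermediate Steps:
m(U, Q) = 1 (m(U, Q) = 3 - ⅓*6 = 3 - 2 = 1)
z(d) = d + d² (z(d) = d² + d = d + d²)
a(O, c) = -2 + 6*O
V(s) = 3*(1 + s)/(3 + s) (V(s) = 3*((1 + s)/(s + 3)) = 3*((1 + s)/(3 + s)) = 3*(1 + s)/(3 + s))
z(-3)*V(a(4, -4)) = (-3*(1 - 3))*(3*(1 + (-2 + 6*4))/(3 + (-2 + 6*4))) = (-3*(-2))*(3*(1 + (-2 + 24))/(3 + (-2 + 24))) = 6*(3*(1 + 22)/(3 + 22)) = 6*(3*23/25) = 6*(3*(1/25)*23) = 6*(69/25) = 414/25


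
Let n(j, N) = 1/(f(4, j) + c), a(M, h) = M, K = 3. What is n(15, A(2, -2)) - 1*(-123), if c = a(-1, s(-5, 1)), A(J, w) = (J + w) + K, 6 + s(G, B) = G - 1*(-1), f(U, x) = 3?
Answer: 247/2 ≈ 123.50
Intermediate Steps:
s(G, B) = -5 + G (s(G, B) = -6 + (G - 1*(-1)) = -6 + (G + 1) = -6 + (1 + G) = -5 + G)
A(J, w) = 3 + J + w (A(J, w) = (J + w) + 3 = 3 + J + w)
c = -1
n(j, N) = 1/2 (n(j, N) = 1/(3 - 1) = 1/2)
n(15, A(2, -2)) - 1*(-123) = 1/2 - 1*(-123) = 1/2 + 123 = 247/2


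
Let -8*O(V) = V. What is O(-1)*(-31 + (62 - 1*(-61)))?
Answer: 23/2 ≈ 11.500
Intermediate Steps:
O(V) = -V/8
O(-1)*(-31 + (62 - 1*(-61))) = (-1/8*(-1))*(-31 + (62 - 1*(-61))) = (-31 + (62 + 61))/8 = (-31 + 123)/8 = (1/8)*92 = 23/2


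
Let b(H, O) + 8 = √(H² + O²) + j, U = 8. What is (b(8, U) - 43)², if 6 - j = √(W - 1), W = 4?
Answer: (45 + √3 - 8*√2)² ≈ 1254.5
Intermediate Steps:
j = 6 - √3 (j = 6 - √(4 - 1) = 6 - √3 ≈ 4.2680)
b(H, O) = -2 + √(H² + O²) - √3 (b(H, O) = -8 + (√(H² + O²) + (6 - √3)) = -8 + (6 + √(H² + O²) - √3) = -2 + √(H² + O²) - √3)
(b(8, U) - 43)² = ((-2 + √(8² + 8²) - √3) - 43)² = ((-2 + √(64 + 64) - √3) - 43)² = ((-2 + √128 - √3) - 43)² = ((-2 + 8*√2 - √3) - 43)² = ((-2 - √3 + 8*√2) - 43)² = (-45 - √3 + 8*√2)²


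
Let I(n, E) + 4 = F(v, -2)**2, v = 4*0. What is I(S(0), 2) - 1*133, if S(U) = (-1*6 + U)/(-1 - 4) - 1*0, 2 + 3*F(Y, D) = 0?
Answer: -1229/9 ≈ -136.56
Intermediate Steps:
v = 0
F(Y, D) = -2/3 (F(Y, D) = -2/3 + (1/3)*0 = -2/3 + 0 = -2/3)
S(U) = 6/5 - U/5 (S(U) = (-6 + U)/(-5) + 0 = (-6 + U)*(-1/5) + 0 = (6/5 - U/5) + 0 = 6/5 - U/5)
I(n, E) = -32/9 (I(n, E) = -4 + (-2/3)**2 = -4 + 4/9 = -32/9)
I(S(0), 2) - 1*133 = -32/9 - 1*133 = -32/9 - 133 = -1229/9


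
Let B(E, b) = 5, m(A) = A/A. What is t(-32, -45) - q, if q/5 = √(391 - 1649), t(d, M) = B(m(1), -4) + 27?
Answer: 32 - 5*I*√1258 ≈ 32.0 - 177.34*I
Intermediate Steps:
m(A) = 1
t(d, M) = 32 (t(d, M) = 5 + 27 = 32)
q = 5*I*√1258 (q = 5*√(391 - 1649) = 5*√(-1258) = 5*(I*√1258) = 5*I*√1258 ≈ 177.34*I)
t(-32, -45) - q = 32 - 5*I*√1258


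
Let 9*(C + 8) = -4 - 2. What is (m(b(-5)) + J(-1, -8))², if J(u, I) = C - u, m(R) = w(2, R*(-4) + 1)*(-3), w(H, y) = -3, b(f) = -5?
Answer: 16/9 ≈ 1.7778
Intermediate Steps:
C = -26/3 (C = -8 + (-4 - 2)/9 = -8 + (⅑)*(-6) = -8 - ⅔ = -26/3 ≈ -8.6667)
m(R) = 9 (m(R) = -3*(-3) = 9)
J(u, I) = -26/3 - u
(m(b(-5)) + J(-1, -8))² = (9 + (-26/3 - 1*(-1)))² = (9 + (-26/3 + 1))² = (9 - 23/3)² = (4/3)² = 16/9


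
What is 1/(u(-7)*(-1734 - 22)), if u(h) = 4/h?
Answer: 7/7024 ≈ 0.00099658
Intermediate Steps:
1/(u(-7)*(-1734 - 22)) = 1/(((4/(-7)))*(-1734 - 22)) = 1/((4*(-1/7))*(-1756)) = -1/1756/(-4/7) = -7/4*(-1/1756) = 7/7024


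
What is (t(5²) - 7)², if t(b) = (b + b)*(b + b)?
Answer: 6215049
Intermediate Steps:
t(b) = 4*b² (t(b) = (2*b)*(2*b) = 4*b²)
(t(5²) - 7)² = (4*(5²)² - 7)² = (4*25² - 7)² = (4*625 - 7)² = (2500 - 7)² = 2493² = 6215049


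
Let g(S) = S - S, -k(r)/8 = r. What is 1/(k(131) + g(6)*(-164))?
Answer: -1/1048 ≈ -0.00095420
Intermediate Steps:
k(r) = -8*r
g(S) = 0
1/(k(131) + g(6)*(-164)) = 1/(-8*131 + 0*(-164)) = 1/(-1048 + 0) = 1/(-1048) = -1/1048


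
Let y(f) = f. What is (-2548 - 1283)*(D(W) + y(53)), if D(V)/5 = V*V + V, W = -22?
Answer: -9052653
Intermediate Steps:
D(V) = 5*V + 5*V² (D(V) = 5*(V*V + V) = 5*(V² + V) = 5*(V + V²) = 5*V + 5*V²)
(-2548 - 1283)*(D(W) + y(53)) = (-2548 - 1283)*(5*(-22)*(1 - 22) + 53) = -3831*(5*(-22)*(-21) + 53) = -3831*(2310 + 53) = -3831*2363 = -9052653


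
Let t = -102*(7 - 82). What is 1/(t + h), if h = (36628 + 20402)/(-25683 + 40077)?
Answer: 2399/18361855 ≈ 0.00013065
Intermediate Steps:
t = 7650 (t = -102*(-75) = 7650)
h = 9505/2399 (h = 57030/14394 = 57030*(1/14394) = 9505/2399 ≈ 3.9621)
1/(t + h) = 1/(7650 + 9505/2399) = 1/(18361855/2399) = 2399/18361855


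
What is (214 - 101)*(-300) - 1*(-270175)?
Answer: 236275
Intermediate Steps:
(214 - 101)*(-300) - 1*(-270175) = 113*(-300) + 270175 = -33900 + 270175 = 236275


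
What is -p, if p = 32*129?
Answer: -4128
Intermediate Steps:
p = 4128
-p = -1*4128 = -4128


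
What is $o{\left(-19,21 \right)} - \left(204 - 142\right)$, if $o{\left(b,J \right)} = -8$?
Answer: $-70$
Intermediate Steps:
$o{\left(-19,21 \right)} - \left(204 - 142\right) = -8 - \left(204 - 142\right) = -8 - 62 = -70$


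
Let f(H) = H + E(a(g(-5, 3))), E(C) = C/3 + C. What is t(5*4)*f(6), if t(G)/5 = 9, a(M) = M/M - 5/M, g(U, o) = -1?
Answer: 630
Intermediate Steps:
a(M) = 1 - 5/M
t(G) = 45 (t(G) = 5*9 = 45)
E(C) = 4*C/3 (E(C) = C*(1/3) + C = C/3 + C = 4*C/3)
f(H) = 8 + H (f(H) = H + 4*((-5 - 1)/(-1))/3 = H + 4*(-1*(-6))/3 = H + (4/3)*6 = H + 8 = 8 + H)
t(5*4)*f(6) = 45*(8 + 6) = 45*14 = 630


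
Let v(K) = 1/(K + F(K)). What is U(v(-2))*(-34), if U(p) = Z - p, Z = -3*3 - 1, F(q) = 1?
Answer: 306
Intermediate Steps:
Z = -10 (Z = -9 - 1 = -10)
v(K) = 1/(1 + K) (v(K) = 1/(K + 1) = 1/(1 + K))
U(p) = -10 - p
U(v(-2))*(-34) = (-10 - 1/(1 - 2))*(-34) = (-10 - 1/(-1))*(-34) = (-10 - 1*(-1))*(-34) = (-10 + 1)*(-34) = -9*(-34) = 306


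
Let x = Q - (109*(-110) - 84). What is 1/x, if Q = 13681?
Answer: 1/25755 ≈ 3.8827e-5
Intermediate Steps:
x = 25755 (x = 13681 - (109*(-110) - 84) = 13681 - (-11990 - 84) = 13681 - 1*(-12074) = 13681 + 12074 = 25755)
1/x = 1/25755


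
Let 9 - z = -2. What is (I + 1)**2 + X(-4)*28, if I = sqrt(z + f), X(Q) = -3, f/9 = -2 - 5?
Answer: -135 + 4*I*sqrt(13) ≈ -135.0 + 14.422*I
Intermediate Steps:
f = -63 (f = 9*(-2 - 5) = 9*(-7) = -63)
z = 11 (z = 9 - 1*(-2) = 9 + 2 = 11)
I = 2*I*sqrt(13) (I = sqrt(11 - 63) = sqrt(-52) = 2*I*sqrt(13) ≈ 7.2111*I)
(I + 1)**2 + X(-4)*28 = (2*I*sqrt(13) + 1)**2 - 3*28 = (1 + 2*I*sqrt(13))**2 - 84 = -84 + (1 + 2*I*sqrt(13))**2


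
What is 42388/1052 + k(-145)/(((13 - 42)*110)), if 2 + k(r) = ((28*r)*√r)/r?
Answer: 16902478/419485 - 14*I*√145/1595 ≈ 40.293 - 0.10569*I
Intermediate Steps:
k(r) = -2 + 28*√r (k(r) = -2 + ((28*r)*√r)/r = -2 + (28*r^(3/2))/r = -2 + 28*√r)
42388/1052 + k(-145)/(((13 - 42)*110)) = 42388/1052 + (-2 + 28*√(-145))/(((13 - 42)*110)) = 42388*(1/1052) + (-2 + 28*(I*√145))/((-29*110)) = 10597/263 + (-2 + 28*I*√145)/(-3190) = 10597/263 + (-2 + 28*I*√145)*(-1/3190) = 10597/263 + (1/1595 - 14*I*√145/1595) = 16902478/419485 - 14*I*√145/1595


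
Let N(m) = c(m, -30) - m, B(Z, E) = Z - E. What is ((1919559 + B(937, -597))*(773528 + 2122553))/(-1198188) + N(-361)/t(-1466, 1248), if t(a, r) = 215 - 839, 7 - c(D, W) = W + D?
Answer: -289309404485107/62305776 ≈ -4.6434e+6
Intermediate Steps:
c(D, W) = 7 - D - W (c(D, W) = 7 - (W + D) = 7 - (D + W) = 7 + (-D - W) = 7 - D - W)
t(a, r) = -624
N(m) = 37 - 2*m (N(m) = (7 - m - 1*(-30)) - m = (7 - m + 30) - m = (37 - m) - m = 37 - 2*m)
((1919559 + B(937, -597))*(773528 + 2122553))/(-1198188) + N(-361)/t(-1466, 1248) = ((1919559 + (937 - 1*(-597)))*(773528 + 2122553))/(-1198188) + (37 - 2*(-361))/(-624) = ((1919559 + (937 + 597))*2896081)*(-1/1198188) + (37 + 722)*(-1/624) = ((1919559 + 1534)*2896081)*(-1/1198188) + 759*(-1/624) = (1921093*2896081)*(-1/1198188) - 253/208 = 5563640936533*(-1/1198188) - 253/208 = -5563640936533/1198188 - 253/208 = -289309404485107/62305776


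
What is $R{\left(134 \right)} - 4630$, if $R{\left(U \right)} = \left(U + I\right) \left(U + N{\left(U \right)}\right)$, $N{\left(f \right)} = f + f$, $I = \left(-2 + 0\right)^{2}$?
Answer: $50846$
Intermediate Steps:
$I = 4$ ($I = \left(-2\right)^{2} = 4$)
$N{\left(f \right)} = 2 f$
$R{\left(U \right)} = 3 U \left(4 + U\right)$ ($R{\left(U \right)} = \left(U + 4\right) \left(U + 2 U\right) = \left(4 + U\right) 3 U = 3 U \left(4 + U\right)$)
$R{\left(134 \right)} - 4630 = 3 \cdot 134 \left(4 + 134\right) - 4630 = 3 \cdot 134 \cdot 138 - 4630 = 55476 - 4630 = 50846$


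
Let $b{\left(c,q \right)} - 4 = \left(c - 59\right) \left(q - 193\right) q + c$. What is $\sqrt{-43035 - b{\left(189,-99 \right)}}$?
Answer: $2 i \sqrt{950317} \approx 1949.7 i$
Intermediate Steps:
$b{\left(c,q \right)} = 4 + c + q \left(-193 + q\right) \left(-59 + c\right)$ ($b{\left(c,q \right)} = 4 + \left(\left(c - 59\right) \left(q - 193\right) q + c\right) = 4 + \left(\left(-59 + c\right) \left(-193 + q\right) q + c\right) = 4 + \left(\left(-193 + q\right) \left(-59 + c\right) q + c\right) = 4 + \left(q \left(-193 + q\right) \left(-59 + c\right) + c\right) = 4 + \left(c + q \left(-193 + q\right) \left(-59 + c\right)\right) = 4 + c + q \left(-193 + q\right) \left(-59 + c\right)$)
$\sqrt{-43035 - b{\left(189,-99 \right)}} = \sqrt{-43035 - \left(4 + 189 - 59 \left(-99\right)^{2} + 11387 \left(-99\right) + 189 \left(-99\right)^{2} - 36477 \left(-99\right)\right)} = \sqrt{-43035 - \left(4 + 189 - 578259 - 1127313 + 189 \cdot 9801 + 3611223\right)} = \sqrt{-43035 - \left(4 + 189 - 578259 - 1127313 + 1852389 + 3611223\right)} = \sqrt{-43035 - 3758233} = \sqrt{-3801268} = 2 i \sqrt{950317}$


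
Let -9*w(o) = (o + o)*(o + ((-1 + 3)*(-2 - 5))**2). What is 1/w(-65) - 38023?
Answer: -647531681/17030 ≈ -38023.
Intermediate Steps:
w(o) = -2*o*(196 + o)/9 (w(o) = -(o + o)*(o + ((-1 + 3)*(-2 - 5))**2)/9 = -2*o*(o + (2*(-7))**2)/9 = -2*o*(o + (-14)**2)/9 = -2*o*(o + 196)/9 = -2*o*(196 + o)/9)
1/w(-65) - 38023 = 1/(-2/9*(-65)*(196 - 65)) - 38023 = 1/(-2/9*(-65)*131) - 38023 = 1/(17030/9) - 38023 = 9/17030 - 38023 = -647531681/17030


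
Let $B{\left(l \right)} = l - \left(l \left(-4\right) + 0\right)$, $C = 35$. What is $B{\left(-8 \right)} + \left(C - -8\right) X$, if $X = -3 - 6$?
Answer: $-427$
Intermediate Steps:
$X = -9$ ($X = -3 - 6 = -9$)
$B{\left(l \right)} = 5 l$ ($B{\left(l \right)} = l - \left(- 4 l + 0\right) = l - - 4 l = l + 4 l = 5 l$)
$B{\left(-8 \right)} + \left(C - -8\right) X = 5 \left(-8\right) + \left(35 - -8\right) \left(-9\right) = -40 + \left(35 + 8\right) \left(-9\right) = -40 + 43 \left(-9\right) = -40 - 387 = -427$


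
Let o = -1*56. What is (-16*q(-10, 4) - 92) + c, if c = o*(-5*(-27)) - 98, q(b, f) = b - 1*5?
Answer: -7510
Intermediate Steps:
q(b, f) = -5 + b (q(b, f) = b - 5 = -5 + b)
o = -56
c = -7658 (c = -(-280)*(-27) - 98 = -56*135 - 98 = -7560 - 98 = -7658)
(-16*q(-10, 4) - 92) + c = (-16*(-5 - 10) - 92) - 7658 = (-16*(-15) - 92) - 7658 = (240 - 92) - 7658 = 148 - 7658 = -7510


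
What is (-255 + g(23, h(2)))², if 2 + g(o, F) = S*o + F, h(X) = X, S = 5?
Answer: 19600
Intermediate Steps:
g(o, F) = -2 + F + 5*o (g(o, F) = -2 + (5*o + F) = -2 + (F + 5*o) = -2 + F + 5*o)
(-255 + g(23, h(2)))² = (-255 + (-2 + 2 + 5*23))² = (-255 + (-2 + 2 + 115))² = (-255 + 115)² = (-140)² = 19600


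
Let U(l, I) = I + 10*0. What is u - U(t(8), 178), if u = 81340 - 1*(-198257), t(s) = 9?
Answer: 279419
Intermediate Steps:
U(l, I) = I (U(l, I) = I + 0 = I)
u = 279597 (u = 81340 + 198257 = 279597)
u - U(t(8), 178) = 279597 - 1*178 = 279597 - 178 = 279419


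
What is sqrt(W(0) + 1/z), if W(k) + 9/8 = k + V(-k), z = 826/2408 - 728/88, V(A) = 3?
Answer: sqrt(699836606)/20004 ≈ 1.3225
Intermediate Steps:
z = -15003/1892 (z = 826*(1/2408) - 728*1/88 = 59/172 - 91/11 = -15003/1892 ≈ -7.9297)
W(k) = 15/8 + k (W(k) = -9/8 + (k + 3) = -9/8 + (3 + k) = 15/8 + k)
sqrt(W(0) + 1/z) = sqrt((15/8 + 0) + 1/(-15003/1892)) = sqrt(15/8 - 1892/15003) = sqrt(209909/120024) = sqrt(699836606)/20004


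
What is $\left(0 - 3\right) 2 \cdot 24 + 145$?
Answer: $1$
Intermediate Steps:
$\left(0 - 3\right) 2 \cdot 24 + 145 = \left(-3\right) 2 \cdot 24 + 145 = \left(-6\right) 24 + 145 = -144 + 145 = 1$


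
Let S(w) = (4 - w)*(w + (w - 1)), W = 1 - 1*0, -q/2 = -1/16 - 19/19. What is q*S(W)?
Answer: 51/8 ≈ 6.3750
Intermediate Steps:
q = 17/8 (q = -2*(-1/16 - 19/19) = -2*(-1*1/16 - 19*1/19) = -2*(-1/16 - 1) = -2*(-17/16) = 17/8 ≈ 2.1250)
W = 1 (W = 1 + 0 = 1)
S(w) = (-1 + 2*w)*(4 - w) (S(w) = (4 - w)*(w + (-1 + w)) = (4 - w)*(-1 + 2*w) = (-1 + 2*w)*(4 - w))
q*S(W) = 17*(-4 - 2*1**2 + 9*1)/8 = 17*(-4 - 2*1 + 9)/8 = 17*(-4 - 2 + 9)/8 = (17/8)*3 = 51/8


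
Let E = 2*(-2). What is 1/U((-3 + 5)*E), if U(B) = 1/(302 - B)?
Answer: 310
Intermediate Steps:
E = -4
1/U((-3 + 5)*E) = 1/(-1/(-302 + (-3 + 5)*(-4))) = 1/(-1/(-302 + 2*(-4))) = 1/(-1/(-302 - 8)) = 1/(-1/(-310)) = 1/(-1*(-1/310)) = 1/(1/310) = 310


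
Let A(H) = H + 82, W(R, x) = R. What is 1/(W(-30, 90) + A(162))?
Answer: 1/214 ≈ 0.0046729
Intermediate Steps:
A(H) = 82 + H
1/(W(-30, 90) + A(162)) = 1/(-30 + (82 + 162)) = 1/(-30 + 244) = 1/214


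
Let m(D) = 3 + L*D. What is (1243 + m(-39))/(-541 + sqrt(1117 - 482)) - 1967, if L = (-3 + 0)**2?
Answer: -574938677/292046 - 895*sqrt(635)/292046 ≈ -1968.7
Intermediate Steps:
L = 9 (L = (-3)**2 = 9)
m(D) = 3 + 9*D
(1243 + m(-39))/(-541 + sqrt(1117 - 482)) - 1967 = (1243 + (3 + 9*(-39)))/(-541 + sqrt(1117 - 482)) - 1967 = (1243 + (3 - 351))/(-541 + sqrt(635)) - 1967 = (1243 - 348)/(-541 + sqrt(635)) - 1967 = 895/(-541 + sqrt(635)) - 1967 = -1967 + 895/(-541 + sqrt(635))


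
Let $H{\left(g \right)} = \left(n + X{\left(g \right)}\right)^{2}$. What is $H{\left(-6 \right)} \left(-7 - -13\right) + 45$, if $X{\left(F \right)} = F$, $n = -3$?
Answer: $531$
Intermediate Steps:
$H{\left(g \right)} = \left(-3 + g\right)^{2}$
$H{\left(-6 \right)} \left(-7 - -13\right) + 45 = \left(-3 - 6\right)^{2} \left(-7 - -13\right) + 45 = \left(-9\right)^{2} \left(-7 + 13\right) + 45 = 81 \cdot 6 + 45 = 486 + 45 = 531$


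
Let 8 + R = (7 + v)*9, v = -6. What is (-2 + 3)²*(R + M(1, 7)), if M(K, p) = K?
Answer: 2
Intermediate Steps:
R = 1 (R = -8 + (7 - 6)*9 = -8 + 1*9 = -8 + 9 = 1)
(-2 + 3)²*(R + M(1, 7)) = (-2 + 3)²*(1 + 1) = 1²*2 = 1*2 = 2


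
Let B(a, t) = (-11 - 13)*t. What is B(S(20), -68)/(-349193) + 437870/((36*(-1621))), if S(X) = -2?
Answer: -76498187951/10188753354 ≈ -7.5081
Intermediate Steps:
B(a, t) = -24*t
B(S(20), -68)/(-349193) + 437870/((36*(-1621))) = -24*(-68)/(-349193) + 437870/((36*(-1621))) = 1632*(-1/349193) + 437870/(-58356) = -1632/349193 + 437870*(-1/58356) = -1632/349193 - 218935/29178 = -76498187951/10188753354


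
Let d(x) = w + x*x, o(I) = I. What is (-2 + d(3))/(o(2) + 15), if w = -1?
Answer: 6/17 ≈ 0.35294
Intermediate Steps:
d(x) = -1 + x² (d(x) = -1 + x*x = -1 + x²)
(-2 + d(3))/(o(2) + 15) = (-2 + (-1 + 3²))/(2 + 15) = (-2 + (-1 + 9))/17 = (-2 + 8)/17 = (1/17)*6 = 6/17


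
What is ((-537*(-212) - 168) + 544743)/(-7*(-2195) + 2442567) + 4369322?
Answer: 10739497020523/2457932 ≈ 4.3693e+6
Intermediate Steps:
((-537*(-212) - 168) + 544743)/(-7*(-2195) + 2442567) + 4369322 = ((113844 - 168) + 544743)/(15365 + 2442567) + 4369322 = (113676 + 544743)/2457932 + 4369322 = 658419*(1/2457932) + 4369322 = 658419/2457932 + 4369322 = 10739497020523/2457932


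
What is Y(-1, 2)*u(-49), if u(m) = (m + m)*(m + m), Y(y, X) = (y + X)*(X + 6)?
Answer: 76832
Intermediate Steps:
Y(y, X) = (6 + X)*(X + y) (Y(y, X) = (X + y)*(6 + X) = (6 + X)*(X + y))
u(m) = 4*m² (u(m) = (2*m)*(2*m) = 4*m²)
Y(-1, 2)*u(-49) = (2² + 6*2 + 6*(-1) + 2*(-1))*(4*(-49)²) = (4 + 12 - 6 - 2)*(4*2401) = 8*9604 = 76832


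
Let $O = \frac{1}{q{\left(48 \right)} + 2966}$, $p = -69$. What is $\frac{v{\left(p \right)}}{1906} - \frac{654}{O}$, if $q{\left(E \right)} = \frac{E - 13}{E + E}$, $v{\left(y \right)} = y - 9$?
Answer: $- \frac{29581157791}{15248} \approx -1.94 \cdot 10^{6}$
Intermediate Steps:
$v{\left(y \right)} = -9 + y$ ($v{\left(y \right)} = y - 9 = -9 + y$)
$q{\left(E \right)} = \frac{-13 + E}{2 E}$
$O = \frac{96}{284771}$ ($O = \frac{1}{\frac{-13 + 48}{2 \cdot 48} + 2966} = \frac{1}{\frac{1}{2} \cdot \frac{1}{48} \cdot 35 + 2966} = \frac{1}{\frac{35}{96} + 2966} = \frac{1}{\frac{284771}{96}} = \frac{96}{284771} \approx 0.00033711$)
$\frac{v{\left(p \right)}}{1906} - \frac{654}{O} = \frac{-9 - 69}{1906} - \frac{654}{\frac{96}{284771}} = \left(-78\right) \frac{1}{1906} - \frac{31040039}{16} = - \frac{39}{953} - \frac{31040039}{16} = - \frac{29581157791}{15248}$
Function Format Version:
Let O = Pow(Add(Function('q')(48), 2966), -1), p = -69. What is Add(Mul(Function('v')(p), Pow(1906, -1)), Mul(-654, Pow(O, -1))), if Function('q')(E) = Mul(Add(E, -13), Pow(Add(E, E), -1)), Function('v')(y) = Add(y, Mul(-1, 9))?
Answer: Rational(-29581157791, 15248) ≈ -1.9400e+6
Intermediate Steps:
Function('v')(y) = Add(-9, y) (Function('v')(y) = Add(y, -9) = Add(-9, y))
Function('q')(E) = Mul(Rational(1, 2), Pow(E, -1), Add(-13, E)) (Function('q')(E) = Mul(Add(-13, E), Pow(Mul(2, E), -1)) = Mul(Add(-13, E), Mul(Rational(1, 2), Pow(E, -1))) = Mul(Rational(1, 2), Pow(E, -1), Add(-13, E)))
O = Rational(96, 284771) (O = Pow(Add(Mul(Rational(1, 2), Pow(48, -1), Add(-13, 48)), 2966), -1) = Pow(Add(Mul(Rational(1, 2), Rational(1, 48), 35), 2966), -1) = Pow(Add(Rational(35, 96), 2966), -1) = Pow(Rational(284771, 96), -1) = Rational(96, 284771) ≈ 0.00033711)
Add(Mul(Function('v')(p), Pow(1906, -1)), Mul(-654, Pow(O, -1))) = Add(Mul(Add(-9, -69), Pow(1906, -1)), Mul(-654, Pow(Rational(96, 284771), -1))) = Add(Mul(-78, Rational(1, 1906)), Mul(-654, Rational(284771, 96))) = Add(Rational(-39, 953), Rational(-31040039, 16)) = Rational(-29581157791, 15248)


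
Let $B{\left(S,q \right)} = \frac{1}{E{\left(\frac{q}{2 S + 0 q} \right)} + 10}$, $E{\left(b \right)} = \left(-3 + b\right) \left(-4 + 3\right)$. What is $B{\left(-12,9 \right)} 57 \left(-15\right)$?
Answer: $- \frac{6840}{107} \approx -63.925$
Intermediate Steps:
$E{\left(b \right)} = 3 - b$ ($E{\left(b \right)} = \left(-3 + b\right) \left(-1\right) = 3 - b$)
$B{\left(S,q \right)} = \frac{1}{13 - \frac{q}{2 S}}$ ($B{\left(S,q \right)} = \frac{1}{\left(3 - \frac{q}{2 S + 0 q}\right) + 10} = \frac{1}{\left(3 - \frac{q}{2 S + 0}\right) + 10} = \frac{1}{\left(3 - \frac{q}{2 S}\right) + 10} = \frac{1}{13 - \frac{q}{2 S}}$)
$B{\left(-12,9 \right)} 57 \left(-15\right) = 2 \left(-12\right) \frac{1}{\left(-1\right) 9 + 26 \left(-12\right)} 57 \left(-15\right) = 2 \left(-12\right) \frac{1}{-9 - 312} \left(-855\right) = 2 \left(-12\right) \frac{1}{-321} \left(-855\right) = 2 \left(-12\right) \left(- \frac{1}{321}\right) \left(-855\right) = \frac{8}{107} \left(-855\right) = - \frac{6840}{107}$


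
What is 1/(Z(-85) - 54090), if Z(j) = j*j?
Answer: -1/46865 ≈ -2.1338e-5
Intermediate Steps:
Z(j) = j²
1/(Z(-85) - 54090) = 1/((-85)² - 54090) = 1/(7225 - 54090) = 1/(-46865) = -1/46865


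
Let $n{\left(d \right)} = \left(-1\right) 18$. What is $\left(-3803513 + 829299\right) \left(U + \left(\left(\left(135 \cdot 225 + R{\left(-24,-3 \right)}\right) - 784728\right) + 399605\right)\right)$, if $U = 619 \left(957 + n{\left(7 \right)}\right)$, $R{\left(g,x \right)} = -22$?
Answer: $-673573218794$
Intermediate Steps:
$n{\left(d \right)} = -18$
$U = 581241$ ($U = 619 \left(957 - 18\right) = 619 \cdot 939 = 581241$)
$\left(-3803513 + 829299\right) \left(U + \left(\left(\left(135 \cdot 225 + R{\left(-24,-3 \right)}\right) - 784728\right) + 399605\right)\right) = \left(-3803513 + 829299\right) \left(581241 + \left(\left(\left(135 \cdot 225 - 22\right) - 784728\right) + 399605\right)\right) = - 2974214 \left(581241 + \left(\left(\left(30375 - 22\right) - 784728\right) + 399605\right)\right) = - 2974214 \left(581241 + \left(\left(30353 - 784728\right) + 399605\right)\right) = - 2974214 \left(581241 + \left(-754375 + 399605\right)\right) = - 2974214 \left(581241 - 354770\right) = \left(-2974214\right) 226471 = -673573218794$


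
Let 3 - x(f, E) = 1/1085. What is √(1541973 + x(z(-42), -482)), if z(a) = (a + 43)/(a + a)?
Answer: √1815252695515/1085 ≈ 1241.8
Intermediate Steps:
z(a) = (43 + a)/(2*a) (z(a) = (43 + a)/((2*a)) = (43 + a)*(1/(2*a)) = (43 + a)/(2*a))
x(f, E) = 3254/1085 (x(f, E) = 3 - 1/1085 = 3254/1085)
√(1541973 + x(z(-42), -482)) = √(1541973 + 3254/1085) = √(1673043959/1085) = √1815252695515/1085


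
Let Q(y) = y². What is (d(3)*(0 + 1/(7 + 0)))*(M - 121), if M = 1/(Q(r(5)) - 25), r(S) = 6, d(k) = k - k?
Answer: 0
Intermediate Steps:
d(k) = 0
M = 1/11 (M = 1/(6² - 25) = 1/(36 - 25) = 1/11 ≈ 0.090909)
(d(3)*(0 + 1/(7 + 0)))*(M - 121) = (0*(0 + 1/(7 + 0)))*(1/11 - 121) = (0*(0 + 1/7))*(-1330/11) = (0*(0 + ⅐))*(-1330/11) = (0*(⅐))*(-1330/11) = 0*(-1330/11) = 0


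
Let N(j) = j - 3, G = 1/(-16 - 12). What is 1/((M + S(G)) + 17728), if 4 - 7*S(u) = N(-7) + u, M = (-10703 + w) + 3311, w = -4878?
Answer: 196/1070161 ≈ 0.00018315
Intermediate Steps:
G = -1/28 (G = 1/(-28) = -1/28 ≈ -0.035714)
M = -12270 (M = (-10703 - 4878) + 3311 = -15581 + 3311 = -12270)
N(j) = -3 + j
S(u) = 2 - u/7 (S(u) = 4/7 - ((-3 - 7) + u)/7 = 4/7 - (-10 + u)/7 = 4/7 + (10/7 - u/7) = 2 - u/7)
1/((M + S(G)) + 17728) = 1/((-12270 + (2 - ⅐*(-1/28))) + 17728) = 1/((-12270 + (2 + 1/196)) + 17728) = 1/((-12270 + 393/196) + 17728) = 1/(-2404527/196 + 17728) = 1/(1070161/196) = 196/1070161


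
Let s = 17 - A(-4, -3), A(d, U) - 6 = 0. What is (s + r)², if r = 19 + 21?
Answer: 2601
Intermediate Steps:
A(d, U) = 6 (A(d, U) = 6 + 0 = 6)
r = 40
s = 11 (s = 17 - 1*6 = 17 - 6 = 11)
(s + r)² = (11 + 40)² = 51² = 2601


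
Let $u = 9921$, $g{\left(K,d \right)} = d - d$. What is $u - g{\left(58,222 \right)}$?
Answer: $9921$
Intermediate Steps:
$g{\left(K,d \right)} = 0$
$u - g{\left(58,222 \right)} = 9921 - 0 = 9921 + 0 = 9921$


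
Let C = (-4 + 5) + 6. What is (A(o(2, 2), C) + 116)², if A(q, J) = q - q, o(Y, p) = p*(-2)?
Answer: 13456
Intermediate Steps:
C = 7 (C = 1 + 6 = 7)
o(Y, p) = -2*p
A(q, J) = 0
(A(o(2, 2), C) + 116)² = (0 + 116)² = 116² = 13456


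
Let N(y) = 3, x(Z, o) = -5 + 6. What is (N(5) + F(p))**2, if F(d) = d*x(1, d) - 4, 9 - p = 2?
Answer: 36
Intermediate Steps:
x(Z, o) = 1
p = 7 (p = 9 - 1*2 = 9 - 2 = 7)
F(d) = -4 + d (F(d) = d*1 - 4 = d - 4 = -4 + d)
(N(5) + F(p))**2 = (3 + (-4 + 7))**2 = (3 + 3)**2 = 6**2 = 36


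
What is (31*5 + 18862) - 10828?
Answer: 8189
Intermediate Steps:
(31*5 + 18862) - 10828 = (155 + 18862) - 10828 = 19017 - 10828 = 8189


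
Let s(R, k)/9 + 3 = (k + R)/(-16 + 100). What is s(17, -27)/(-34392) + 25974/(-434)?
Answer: -297761875/4975376 ≈ -59.847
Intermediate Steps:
s(R, k) = -27 + 3*R/28 + 3*k/28 (s(R, k) = -27 + 9*((k + R)/(-16 + 100)) = -27 + 9*((R + k)/84) = -27 + 9*((R + k)*(1/84)) = -27 + 9*(R/84 + k/84) = -27 + (3*R/28 + 3*k/28) = -27 + 3*R/28 + 3*k/28)
s(17, -27)/(-34392) + 25974/(-434) = (-27 + (3/28)*17 + (3/28)*(-27))/(-34392) + 25974/(-434) = (-27 + 51/28 - 81/28)*(-1/34392) + 25974*(-1/434) = -393/14*(-1/34392) - 12987/217 = 131/160496 - 12987/217 = -297761875/4975376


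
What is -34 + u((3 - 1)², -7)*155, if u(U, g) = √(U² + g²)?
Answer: -34 + 155*√65 ≈ 1215.7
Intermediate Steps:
-34 + u((3 - 1)², -7)*155 = -34 + √(((3 - 1)²)² + (-7)²)*155 = -34 + √((2²)² + 49)*155 = -34 + √(4² + 49)*155 = -34 + √(16 + 49)*155 = -34 + √65*155 = -34 + 155*√65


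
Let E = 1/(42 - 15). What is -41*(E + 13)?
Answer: -14432/27 ≈ -534.52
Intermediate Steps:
E = 1/27 ≈ 0.037037
-41*(E + 13) = -41*(1/27 + 13) = -41*352/27 = -14432/27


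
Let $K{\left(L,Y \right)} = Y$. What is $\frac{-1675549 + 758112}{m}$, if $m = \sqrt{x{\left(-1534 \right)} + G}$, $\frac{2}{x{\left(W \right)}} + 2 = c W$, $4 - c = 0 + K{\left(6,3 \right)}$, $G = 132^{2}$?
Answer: $- \frac{14678992 \sqrt{40144893}}{13381631} \approx -6950.3$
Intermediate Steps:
$G = 17424$
$c = 1$ ($c = 4 - \left(0 + 3\right) = 4 - 3 = 1$)
$x{\left(W \right)} = \frac{2}{-2 + W}$ ($x{\left(W \right)} = \frac{2}{-2 + 1 W} = \frac{2}{-2 + W}$)
$m = \frac{\sqrt{40144893}}{48}$ ($m = \sqrt{\frac{2}{-2 - 1534} + 17424} = \sqrt{\frac{2}{-1536} + 17424} = \sqrt{2 \left(- \frac{1}{1536}\right) + 17424} = \sqrt{- \frac{1}{768} + 17424} = \sqrt{\frac{13381631}{768}} = \frac{\sqrt{40144893}}{48} \approx 132.0$)
$\frac{-1675549 + 758112}{m} = \frac{-1675549 + 758112}{\frac{1}{48} \sqrt{40144893}} = - 917437 \frac{16 \sqrt{40144893}}{13381631} = - \frac{14678992 \sqrt{40144893}}{13381631}$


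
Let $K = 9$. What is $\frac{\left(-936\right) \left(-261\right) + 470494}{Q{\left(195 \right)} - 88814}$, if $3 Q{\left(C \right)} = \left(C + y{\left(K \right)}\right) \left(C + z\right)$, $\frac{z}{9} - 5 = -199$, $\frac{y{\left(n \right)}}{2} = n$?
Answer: $- \frac{142958}{39787} \approx -3.5931$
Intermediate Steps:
$y{\left(n \right)} = 2 n$
$z = -1746$ ($z = 45 + 9 \left(-199\right) = 45 - 1791 = -1746$)
$Q{\left(C \right)} = \frac{\left(-1746 + C\right) \left(18 + C\right)}{3}$ ($Q{\left(C \right)} = \frac{\left(C + 2 \cdot 9\right) \left(C - 1746\right)}{3} = \frac{\left(C + 18\right) \left(-1746 + C\right)}{3} = \frac{\left(18 + C\right) \left(-1746 + C\right)}{3} = \frac{\left(-1746 + C\right) \left(18 + C\right)}{3}$)
$\frac{\left(-936\right) \left(-261\right) + 470494}{Q{\left(195 \right)} - 88814} = \frac{\left(-936\right) \left(-261\right) + 470494}{\left(-10476 - 112320 + \frac{195^{2}}{3}\right) - 88814} = \frac{244296 + 470494}{\left(-10476 - 112320 + \frac{1}{3} \cdot 38025\right) - 88814} = \frac{714790}{\left(-10476 - 112320 + 12675\right) - 88814} = \frac{714790}{-110121 - 88814} = \frac{714790}{-198935} = 714790 \left(- \frac{1}{198935}\right) = - \frac{142958}{39787}$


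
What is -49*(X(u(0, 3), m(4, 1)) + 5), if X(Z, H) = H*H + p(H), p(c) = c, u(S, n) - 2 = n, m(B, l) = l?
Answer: -343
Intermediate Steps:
u(S, n) = 2 + n
X(Z, H) = H + H² (X(Z, H) = H*H + H = H² + H = H + H²)
-49*(X(u(0, 3), m(4, 1)) + 5) = -49*(1*(1 + 1) + 5) = -49*(1*2 + 5) = -49*(2 + 5) = -49*7 = -343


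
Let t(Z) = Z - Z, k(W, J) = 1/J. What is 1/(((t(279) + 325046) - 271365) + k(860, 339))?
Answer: 339/18197860 ≈ 1.8629e-5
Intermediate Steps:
t(Z) = 0
1/(((t(279) + 325046) - 271365) + k(860, 339)) = 1/(((0 + 325046) - 271365) + 1/339) = 1/((325046 - 271365) + 1/339) = 1/(53681 + 1/339) = 1/(18197860/339) = 339/18197860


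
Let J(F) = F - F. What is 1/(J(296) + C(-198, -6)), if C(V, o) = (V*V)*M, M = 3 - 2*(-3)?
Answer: 1/352836 ≈ 2.8342e-6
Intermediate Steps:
J(F) = 0
M = 9 (M = 3 + 6 = 9)
C(V, o) = 9*V² (C(V, o) = (V*V)*9 = V²*9 = 9*V²)
1/(J(296) + C(-198, -6)) = 1/(0 + 9*(-198)²) = 1/(0 + 9*39204) = 1/(0 + 352836) = 1/352836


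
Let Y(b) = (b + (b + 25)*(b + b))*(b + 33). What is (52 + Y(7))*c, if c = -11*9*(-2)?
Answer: 3613896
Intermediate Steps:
c = 198 (c = -99*(-2) = 198)
Y(b) = (33 + b)*(b + 2*b*(25 + b)) (Y(b) = (b + (25 + b)*(2*b))*(33 + b) = (b + 2*b*(25 + b))*(33 + b) = (33 + b)*(b + 2*b*(25 + b)))
(52 + Y(7))*c = (52 + 7*(1683 + 2*7² + 117*7))*198 = (52 + 7*(1683 + 2*49 + 819))*198 = (52 + 7*(1683 + 98 + 819))*198 = (52 + 7*2600)*198 = (52 + 18200)*198 = 18252*198 = 3613896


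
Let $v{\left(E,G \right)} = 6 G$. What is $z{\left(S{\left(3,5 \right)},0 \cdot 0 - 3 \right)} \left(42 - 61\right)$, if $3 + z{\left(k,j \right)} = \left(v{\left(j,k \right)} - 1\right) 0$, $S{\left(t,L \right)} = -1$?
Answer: $57$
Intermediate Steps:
$z{\left(k,j \right)} = -3$ ($z{\left(k,j \right)} = -3 + \left(6 k - 1\right) 0 = -3 + \left(-1 + 6 k\right) 0 = -3 + 0 = -3$)
$z{\left(S{\left(3,5 \right)},0 \cdot 0 - 3 \right)} \left(42 - 61\right) = - 3 \left(42 - 61\right) = \left(-3\right) \left(-19\right) = 57$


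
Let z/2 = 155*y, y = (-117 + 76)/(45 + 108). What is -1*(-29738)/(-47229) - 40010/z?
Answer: 28873577039/60028059 ≈ 481.00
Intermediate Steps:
y = -41/153 ≈ -0.26797
z = -12710/153 (z = 2*(155*(-41/153)) = 2*(-6355/153) = -12710/153 ≈ -83.072)
-1*(-29738)/(-47229) - 40010/z = -1*(-29738)/(-47229) - 40010/(-12710/153) = 29738*(-1/47229) - 40010*(-153/12710) = -29738/47229 + 612153/1271 = 28873577039/60028059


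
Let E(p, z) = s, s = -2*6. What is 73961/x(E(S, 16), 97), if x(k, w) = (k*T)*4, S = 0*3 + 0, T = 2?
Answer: -73961/96 ≈ -770.43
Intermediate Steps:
S = 0 (S = 0 + 0 = 0)
s = -12
E(p, z) = -12
x(k, w) = 8*k (x(k, w) = (k*2)*4 = (2*k)*4 = 8*k)
73961/x(E(S, 16), 97) = 73961/((8*(-12))) = 73961/(-96) = 73961*(-1/96) = -73961/96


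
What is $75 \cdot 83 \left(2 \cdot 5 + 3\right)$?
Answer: $80925$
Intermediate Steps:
$75 \cdot 83 \left(2 \cdot 5 + 3\right) = 6225 \left(10 + 3\right) = 6225 \cdot 13 = 80925$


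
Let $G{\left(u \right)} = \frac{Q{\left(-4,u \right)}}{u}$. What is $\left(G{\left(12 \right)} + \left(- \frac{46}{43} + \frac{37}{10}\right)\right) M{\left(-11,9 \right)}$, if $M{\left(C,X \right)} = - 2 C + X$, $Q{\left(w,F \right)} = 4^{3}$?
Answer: $\frac{318463}{1290} \approx 246.87$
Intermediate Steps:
$Q{\left(w,F \right)} = 64$
$M{\left(C,X \right)} = X - 2 C$
$G{\left(u \right)} = \frac{64}{u}$
$\left(G{\left(12 \right)} + \left(- \frac{46}{43} + \frac{37}{10}\right)\right) M{\left(-11,9 \right)} = \left(\frac{64}{12} + \left(- \frac{46}{43} + \frac{37}{10}\right)\right) \left(9 - -22\right) = \left(64 \cdot \frac{1}{12} + \left(\left(-46\right) \frac{1}{43} + 37 \cdot \frac{1}{10}\right)\right) \left(9 + 22\right) = \left(\frac{16}{3} + \left(- \frac{46}{43} + \frac{37}{10}\right)\right) 31 = \left(\frac{16}{3} + \frac{1131}{430}\right) 31 = \frac{10273}{1290} \cdot 31 = \frac{318463}{1290}$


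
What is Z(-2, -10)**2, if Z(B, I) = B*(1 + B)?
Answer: 4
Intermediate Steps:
Z(-2, -10)**2 = (-2*(1 - 2))**2 = (-2*(-1))**2 = 2**2 = 4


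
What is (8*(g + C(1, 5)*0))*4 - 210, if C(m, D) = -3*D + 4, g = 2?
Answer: -146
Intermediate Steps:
C(m, D) = 4 - 3*D
(8*(g + C(1, 5)*0))*4 - 210 = (8*(2 + (4 - 3*5)*0))*4 - 210 = (8*(2 + (4 - 15)*0))*4 - 210 = (8*(2 - 11*0))*4 - 210 = (8*(2 + 0))*4 - 210 = (8*2)*4 - 210 = 16*4 - 210 = 64 - 210 = -146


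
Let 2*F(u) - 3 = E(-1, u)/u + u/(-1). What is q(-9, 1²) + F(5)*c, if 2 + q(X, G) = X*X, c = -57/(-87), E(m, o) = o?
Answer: 4563/58 ≈ 78.672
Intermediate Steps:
c = 19/29 (c = -57*(-1/87) = 19/29 ≈ 0.65517)
q(X, G) = -2 + X² (q(X, G) = -2 + X*X = -2 + X²)
F(u) = 2 - u/2 (F(u) = 3/2 + (u/u + u/(-1))/2 = 3/2 + (1 + u*(-1))/2 = 3/2 + (1 - u)/2 = 3/2 + (½ - u/2) = 2 - u/2)
q(-9, 1²) + F(5)*c = (-2 + (-9)²) + (2 - ½*5)*(19/29) = (-2 + 81) + (2 - 5/2)*(19/29) = 79 - ½*19/29 = 79 - 19/58 = 4563/58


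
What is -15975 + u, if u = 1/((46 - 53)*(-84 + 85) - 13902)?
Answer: -222196276/13909 ≈ -15975.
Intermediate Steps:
u = -1/13909 (u = 1/(-7*1 - 13902) = 1/(-7 - 13902) = 1/(-13909) = -1/13909 ≈ -7.1896e-5)
-15975 + u = -15975 - 1/13909 = -222196276/13909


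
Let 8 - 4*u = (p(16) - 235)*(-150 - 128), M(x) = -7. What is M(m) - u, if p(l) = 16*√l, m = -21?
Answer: 23751/2 ≈ 11876.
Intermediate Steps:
u = -23765/2 (u = 2 - (16*√16 - 235)*(-150 - 128)/4 = 2 - (16*4 - 235)*(-278)/4 = 2 - (64 - 235)*(-278)/4 = 2 - (-171)*(-278)/4 = 2 - ¼*47538 = 2 - 23769/2 = -23765/2 ≈ -11883.)
M(m) - u = -7 - 1*(-23765/2) = -7 + 23765/2 = 23751/2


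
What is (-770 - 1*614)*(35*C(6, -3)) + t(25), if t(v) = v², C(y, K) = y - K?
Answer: -435335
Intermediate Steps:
(-770 - 1*614)*(35*C(6, -3)) + t(25) = (-770 - 1*614)*(35*(6 - 1*(-3))) + 25² = (-770 - 614)*(35*(6 + 3)) + 625 = -48440*9 + 625 = -1384*315 + 625 = -435960 + 625 = -435335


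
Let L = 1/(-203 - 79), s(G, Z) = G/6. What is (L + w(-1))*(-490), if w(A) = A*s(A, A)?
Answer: -11270/141 ≈ -79.929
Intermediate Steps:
s(G, Z) = G/6 (s(G, Z) = G*(⅙) = G/6)
w(A) = A²/6 (w(A) = A*(A/6) = A²/6)
L = -1/282 (L = 1/(-282) = -1/282 ≈ -0.0035461)
(L + w(-1))*(-490) = (-1/282 + (⅙)*(-1)²)*(-490) = (-1/282 + (⅙)*1)*(-490) = (-1/282 + ⅙)*(-490) = (23/141)*(-490) = -11270/141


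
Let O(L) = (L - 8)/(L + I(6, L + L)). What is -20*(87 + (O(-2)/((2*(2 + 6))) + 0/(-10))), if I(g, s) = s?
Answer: -20905/12 ≈ -1742.1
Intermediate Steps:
O(L) = (-8 + L)/(3*L) (O(L) = (L - 8)/(L + (L + L)) = (-8 + L)/(L + 2*L) = (-8 + L)/((3*L)) = (-8 + L)*(1/(3*L)) = (-8 + L)/(3*L))
-20*(87 + (O(-2)/((2*(2 + 6))) + 0/(-10))) = -20*(87 + (((1/3)*(-8 - 2)/(-2))/((2*(2 + 6))) + 0/(-10))) = -20*(87 + (((1/3)*(-1/2)*(-10))/((2*8)) + 0*(-1/10))) = -20*(87 + ((5/3)/16 + 0)) = -20*(87 + ((5/3)*(1/16) + 0)) = -20*(87 + (5/48 + 0)) = -20*(87 + 5/48) = -20*4181/48 = -20905/12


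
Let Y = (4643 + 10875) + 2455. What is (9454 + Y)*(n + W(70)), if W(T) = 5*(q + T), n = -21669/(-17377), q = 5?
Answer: 179318932788/17377 ≈ 1.0319e+7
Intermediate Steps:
Y = 17973 (Y = 15518 + 2455 = 17973)
n = 21669/17377 (n = -21669*(-1/17377) = 21669/17377 ≈ 1.2470)
W(T) = 25 + 5*T (W(T) = 5*(5 + T) = 25 + 5*T)
(9454 + Y)*(n + W(70)) = (9454 + 17973)*(21669/17377 + (25 + 5*70)) = 27427*(21669/17377 + (25 + 350)) = 27427*(21669/17377 + 375) = 27427*(6538044/17377) = 179318932788/17377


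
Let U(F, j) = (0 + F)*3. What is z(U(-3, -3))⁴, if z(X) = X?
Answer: 6561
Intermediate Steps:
U(F, j) = 3*F (U(F, j) = F*3 = 3*F)
z(U(-3, -3))⁴ = (3*(-3))⁴ = (-9)⁴ = 6561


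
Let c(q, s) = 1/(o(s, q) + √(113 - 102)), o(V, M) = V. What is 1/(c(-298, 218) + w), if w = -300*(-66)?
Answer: 940757618/18627005152801 + √11/18627005152801 ≈ 5.0505e-5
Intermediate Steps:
w = 19800
c(q, s) = 1/(s + √11) (c(q, s) = 1/(s + √(113 - 102)) = 1/(s + √11))
1/(c(-298, 218) + w) = 1/(1/(218 + √11) + 19800) = 1/(19800 + 1/(218 + √11))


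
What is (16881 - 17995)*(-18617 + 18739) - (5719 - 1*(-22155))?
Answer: -163782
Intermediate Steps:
(16881 - 17995)*(-18617 + 18739) - (5719 - 1*(-22155)) = -1114*122 - (5719 + 22155) = -135908 - 1*27874 = -135908 - 27874 = -163782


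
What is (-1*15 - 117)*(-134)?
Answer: 17688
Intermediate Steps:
(-1*15 - 117)*(-134) = (-15 - 117)*(-134) = -132*(-134) = 17688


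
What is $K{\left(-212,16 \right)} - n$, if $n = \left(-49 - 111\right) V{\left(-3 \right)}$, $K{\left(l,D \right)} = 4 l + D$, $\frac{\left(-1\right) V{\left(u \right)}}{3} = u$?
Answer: $608$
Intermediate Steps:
$V{\left(u \right)} = - 3 u$
$K{\left(l,D \right)} = D + 4 l$
$n = -1440$ ($n = \left(-49 - 111\right) \left(\left(-3\right) \left(-3\right)\right) = \left(-160\right) 9 = -1440$)
$K{\left(-212,16 \right)} - n = \left(16 + 4 \left(-212\right)\right) - -1440 = \left(16 - 848\right) + 1440 = -832 + 1440 = 608$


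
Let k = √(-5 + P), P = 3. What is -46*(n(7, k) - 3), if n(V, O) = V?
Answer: -184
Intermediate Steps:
k = I*√2 (k = √(-5 + 3) = √(-2) = I*√2 ≈ 1.4142*I)
-46*(n(7, k) - 3) = -46*(7 - 3) = -46*4 = -184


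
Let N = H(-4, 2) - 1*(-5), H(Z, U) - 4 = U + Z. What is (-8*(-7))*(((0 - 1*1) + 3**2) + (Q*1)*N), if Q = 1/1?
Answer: 840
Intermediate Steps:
H(Z, U) = 4 + U + Z (H(Z, U) = 4 + (U + Z) = 4 + U + Z)
Q = 1
N = 7 (N = (4 + 2 - 4) - 1*(-5) = 2 + 5 = 7)
(-8*(-7))*(((0 - 1*1) + 3**2) + (Q*1)*N) = (-8*(-7))*(((0 - 1*1) + 3**2) + (1*1)*7) = 56*(((0 - 1) + 9) + 1*7) = 56*((-1 + 9) + 7) = 56*(8 + 7) = 56*15 = 840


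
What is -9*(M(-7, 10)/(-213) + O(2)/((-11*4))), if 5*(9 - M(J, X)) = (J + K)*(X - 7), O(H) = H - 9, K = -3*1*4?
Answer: -8901/15620 ≈ -0.56985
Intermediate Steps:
K = -12 (K = -3*4 = -12)
O(H) = -9 + H
M(J, X) = 9 - (-12 + J)*(-7 + X)/5 (M(J, X) = 9 - (J - 12)*(X - 7)/5 = 9 - (-12 + J)*(-7 + X)/5)
-9*(M(-7, 10)/(-213) + O(2)/((-11*4))) = -9*((-39/5 + (7/5)*(-7) + (12/5)*10 - 1/5*(-7)*10)/(-213) + (-9 + 2)/((-11*4))) = -9*((-39/5 - 49/5 + 24 + 14)*(-1/213) - 7/(-44)) = -9*((102/5)*(-1/213) - 7*(-1/44)) = -9*(-34/355 + 7/44) = -9*989/15620 = -8901/15620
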